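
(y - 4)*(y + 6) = y^2 + 2*y - 24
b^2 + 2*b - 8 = (b - 2)*(b + 4)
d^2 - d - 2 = (d - 2)*(d + 1)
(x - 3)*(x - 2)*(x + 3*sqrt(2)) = x^3 - 5*x^2 + 3*sqrt(2)*x^2 - 15*sqrt(2)*x + 6*x + 18*sqrt(2)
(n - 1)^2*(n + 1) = n^3 - n^2 - n + 1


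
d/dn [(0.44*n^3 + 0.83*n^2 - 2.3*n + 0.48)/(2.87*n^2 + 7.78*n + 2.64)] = (1.2628*n^4 + 6.8464*n^3 + 16.5432*n^2 + 1.6272*n - 9.8064)/(8.2369*n^4 + 44.6572*n^3 + 75.682*n^2 + 41.0784*n + 6.9696)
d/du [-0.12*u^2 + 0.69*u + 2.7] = 0.69 - 0.24*u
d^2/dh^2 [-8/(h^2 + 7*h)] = 16*(h*(h + 7) - (2*h + 7)^2)/(h^3*(h + 7)^3)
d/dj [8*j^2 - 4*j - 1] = 16*j - 4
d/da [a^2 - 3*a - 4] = 2*a - 3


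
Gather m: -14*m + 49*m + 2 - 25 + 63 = 35*m + 40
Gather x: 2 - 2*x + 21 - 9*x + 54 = 77 - 11*x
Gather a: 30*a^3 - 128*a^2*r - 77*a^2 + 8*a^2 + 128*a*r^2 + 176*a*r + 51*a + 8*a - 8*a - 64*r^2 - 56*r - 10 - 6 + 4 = 30*a^3 + a^2*(-128*r - 69) + a*(128*r^2 + 176*r + 51) - 64*r^2 - 56*r - 12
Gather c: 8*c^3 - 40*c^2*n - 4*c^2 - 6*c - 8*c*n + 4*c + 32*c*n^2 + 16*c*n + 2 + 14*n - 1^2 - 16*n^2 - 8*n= 8*c^3 + c^2*(-40*n - 4) + c*(32*n^2 + 8*n - 2) - 16*n^2 + 6*n + 1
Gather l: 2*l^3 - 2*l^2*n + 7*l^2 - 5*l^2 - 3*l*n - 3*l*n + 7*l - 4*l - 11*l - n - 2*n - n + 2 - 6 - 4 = 2*l^3 + l^2*(2 - 2*n) + l*(-6*n - 8) - 4*n - 8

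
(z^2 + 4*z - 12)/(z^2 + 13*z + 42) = (z - 2)/(z + 7)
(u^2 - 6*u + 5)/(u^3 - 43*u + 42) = (u - 5)/(u^2 + u - 42)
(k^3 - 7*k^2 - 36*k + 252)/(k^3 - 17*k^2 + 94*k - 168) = (k + 6)/(k - 4)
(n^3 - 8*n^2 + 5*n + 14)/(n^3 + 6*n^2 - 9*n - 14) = (n - 7)/(n + 7)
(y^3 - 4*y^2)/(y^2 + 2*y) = y*(y - 4)/(y + 2)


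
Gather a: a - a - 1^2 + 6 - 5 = 0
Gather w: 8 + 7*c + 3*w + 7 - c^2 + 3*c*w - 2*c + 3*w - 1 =-c^2 + 5*c + w*(3*c + 6) + 14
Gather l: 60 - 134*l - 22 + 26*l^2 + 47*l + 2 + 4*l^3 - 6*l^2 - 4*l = 4*l^3 + 20*l^2 - 91*l + 40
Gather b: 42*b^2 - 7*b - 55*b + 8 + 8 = 42*b^2 - 62*b + 16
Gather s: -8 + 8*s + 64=8*s + 56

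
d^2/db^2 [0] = 0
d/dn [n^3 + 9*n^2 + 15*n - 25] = 3*n^2 + 18*n + 15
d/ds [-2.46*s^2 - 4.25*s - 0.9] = -4.92*s - 4.25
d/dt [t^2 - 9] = 2*t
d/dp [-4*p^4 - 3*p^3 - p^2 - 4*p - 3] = -16*p^3 - 9*p^2 - 2*p - 4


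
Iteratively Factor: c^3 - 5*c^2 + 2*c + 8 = (c - 2)*(c^2 - 3*c - 4) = (c - 2)*(c + 1)*(c - 4)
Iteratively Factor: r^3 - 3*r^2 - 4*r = (r - 4)*(r^2 + r) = (r - 4)*(r + 1)*(r)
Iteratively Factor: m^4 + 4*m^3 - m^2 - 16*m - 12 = (m + 1)*(m^3 + 3*m^2 - 4*m - 12) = (m + 1)*(m + 3)*(m^2 - 4) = (m - 2)*(m + 1)*(m + 3)*(m + 2)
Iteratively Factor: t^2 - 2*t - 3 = (t + 1)*(t - 3)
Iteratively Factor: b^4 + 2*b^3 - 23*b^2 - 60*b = (b + 3)*(b^3 - b^2 - 20*b) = b*(b + 3)*(b^2 - b - 20) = b*(b + 3)*(b + 4)*(b - 5)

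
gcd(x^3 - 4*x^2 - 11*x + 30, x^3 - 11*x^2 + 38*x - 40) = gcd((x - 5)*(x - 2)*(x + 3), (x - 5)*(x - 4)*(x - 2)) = x^2 - 7*x + 10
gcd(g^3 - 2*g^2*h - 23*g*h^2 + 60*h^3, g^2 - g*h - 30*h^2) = g + 5*h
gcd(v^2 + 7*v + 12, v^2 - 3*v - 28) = v + 4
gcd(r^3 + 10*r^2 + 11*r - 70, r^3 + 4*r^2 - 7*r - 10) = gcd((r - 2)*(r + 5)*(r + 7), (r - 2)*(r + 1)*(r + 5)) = r^2 + 3*r - 10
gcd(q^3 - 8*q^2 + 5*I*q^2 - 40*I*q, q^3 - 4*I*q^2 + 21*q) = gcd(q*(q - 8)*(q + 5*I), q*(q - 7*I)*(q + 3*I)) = q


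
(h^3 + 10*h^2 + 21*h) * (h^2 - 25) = h^5 + 10*h^4 - 4*h^3 - 250*h^2 - 525*h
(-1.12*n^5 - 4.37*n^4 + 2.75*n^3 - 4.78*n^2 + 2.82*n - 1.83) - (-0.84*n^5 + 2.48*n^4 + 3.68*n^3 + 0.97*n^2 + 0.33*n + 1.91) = -0.28*n^5 - 6.85*n^4 - 0.93*n^3 - 5.75*n^2 + 2.49*n - 3.74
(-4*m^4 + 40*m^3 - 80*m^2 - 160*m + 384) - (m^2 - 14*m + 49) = -4*m^4 + 40*m^3 - 81*m^2 - 146*m + 335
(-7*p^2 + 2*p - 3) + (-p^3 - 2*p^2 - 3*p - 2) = -p^3 - 9*p^2 - p - 5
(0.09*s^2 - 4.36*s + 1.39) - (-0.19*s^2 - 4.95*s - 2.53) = 0.28*s^2 + 0.59*s + 3.92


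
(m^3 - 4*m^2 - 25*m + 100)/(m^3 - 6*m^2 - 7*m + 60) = (m + 5)/(m + 3)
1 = 1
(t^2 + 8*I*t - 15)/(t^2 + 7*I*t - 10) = (t + 3*I)/(t + 2*I)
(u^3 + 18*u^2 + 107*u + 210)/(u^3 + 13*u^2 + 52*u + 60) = (u + 7)/(u + 2)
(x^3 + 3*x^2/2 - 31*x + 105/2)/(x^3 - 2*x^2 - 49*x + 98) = (2*x^2 - 11*x + 15)/(2*(x^2 - 9*x + 14))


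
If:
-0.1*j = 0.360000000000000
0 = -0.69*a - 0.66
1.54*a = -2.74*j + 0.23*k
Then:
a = -0.96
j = -3.60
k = -49.29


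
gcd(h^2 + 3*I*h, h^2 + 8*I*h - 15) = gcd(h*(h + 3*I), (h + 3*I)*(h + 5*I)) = h + 3*I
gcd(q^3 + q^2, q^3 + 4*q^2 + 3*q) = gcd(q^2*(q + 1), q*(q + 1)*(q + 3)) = q^2 + q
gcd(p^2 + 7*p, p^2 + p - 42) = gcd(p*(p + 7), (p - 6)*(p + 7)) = p + 7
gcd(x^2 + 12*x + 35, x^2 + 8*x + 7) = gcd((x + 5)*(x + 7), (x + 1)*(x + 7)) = x + 7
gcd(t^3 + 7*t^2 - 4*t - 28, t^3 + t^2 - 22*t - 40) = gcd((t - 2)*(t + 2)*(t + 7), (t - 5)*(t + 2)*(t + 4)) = t + 2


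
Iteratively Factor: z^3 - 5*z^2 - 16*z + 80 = (z + 4)*(z^2 - 9*z + 20) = (z - 5)*(z + 4)*(z - 4)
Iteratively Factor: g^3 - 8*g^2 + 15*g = (g - 5)*(g^2 - 3*g) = (g - 5)*(g - 3)*(g)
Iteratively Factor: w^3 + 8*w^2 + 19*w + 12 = (w + 1)*(w^2 + 7*w + 12) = (w + 1)*(w + 4)*(w + 3)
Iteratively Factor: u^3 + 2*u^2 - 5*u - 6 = (u + 3)*(u^2 - u - 2) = (u - 2)*(u + 3)*(u + 1)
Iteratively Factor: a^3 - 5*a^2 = (a)*(a^2 - 5*a) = a^2*(a - 5)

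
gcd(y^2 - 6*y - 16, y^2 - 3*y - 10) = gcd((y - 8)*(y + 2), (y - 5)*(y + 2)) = y + 2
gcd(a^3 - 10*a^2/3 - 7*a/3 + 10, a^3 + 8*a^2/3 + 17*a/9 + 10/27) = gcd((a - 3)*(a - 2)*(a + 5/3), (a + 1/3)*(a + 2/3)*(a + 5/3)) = a + 5/3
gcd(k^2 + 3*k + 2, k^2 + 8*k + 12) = k + 2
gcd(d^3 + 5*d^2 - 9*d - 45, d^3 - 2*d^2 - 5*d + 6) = d - 3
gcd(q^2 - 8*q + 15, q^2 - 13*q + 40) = q - 5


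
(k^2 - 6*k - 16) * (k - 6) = k^3 - 12*k^2 + 20*k + 96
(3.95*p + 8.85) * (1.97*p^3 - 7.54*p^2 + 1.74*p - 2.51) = 7.7815*p^4 - 12.3485*p^3 - 59.856*p^2 + 5.4845*p - 22.2135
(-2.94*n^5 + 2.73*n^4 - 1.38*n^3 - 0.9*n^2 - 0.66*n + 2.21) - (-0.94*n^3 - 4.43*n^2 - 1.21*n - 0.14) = -2.94*n^5 + 2.73*n^4 - 0.44*n^3 + 3.53*n^2 + 0.55*n + 2.35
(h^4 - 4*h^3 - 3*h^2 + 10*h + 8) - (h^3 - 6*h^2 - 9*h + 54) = h^4 - 5*h^3 + 3*h^2 + 19*h - 46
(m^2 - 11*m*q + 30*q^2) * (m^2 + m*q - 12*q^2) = m^4 - 10*m^3*q + 7*m^2*q^2 + 162*m*q^3 - 360*q^4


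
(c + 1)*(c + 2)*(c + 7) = c^3 + 10*c^2 + 23*c + 14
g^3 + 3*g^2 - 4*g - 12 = (g - 2)*(g + 2)*(g + 3)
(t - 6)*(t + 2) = t^2 - 4*t - 12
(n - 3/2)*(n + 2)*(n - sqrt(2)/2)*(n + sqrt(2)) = n^4 + n^3/2 + sqrt(2)*n^3/2 - 4*n^2 + sqrt(2)*n^2/4 - 3*sqrt(2)*n/2 - n/2 + 3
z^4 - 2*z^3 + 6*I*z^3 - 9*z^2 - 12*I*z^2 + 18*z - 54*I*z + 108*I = (z - 3)*(z - 2)*(z + 3)*(z + 6*I)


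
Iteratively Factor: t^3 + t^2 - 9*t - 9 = (t - 3)*(t^2 + 4*t + 3) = (t - 3)*(t + 3)*(t + 1)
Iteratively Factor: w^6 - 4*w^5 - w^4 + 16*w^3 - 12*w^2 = (w + 2)*(w^5 - 6*w^4 + 11*w^3 - 6*w^2) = w*(w + 2)*(w^4 - 6*w^3 + 11*w^2 - 6*w) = w*(w - 3)*(w + 2)*(w^3 - 3*w^2 + 2*w) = w*(w - 3)*(w - 1)*(w + 2)*(w^2 - 2*w) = w^2*(w - 3)*(w - 1)*(w + 2)*(w - 2)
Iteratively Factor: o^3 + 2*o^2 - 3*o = (o)*(o^2 + 2*o - 3) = o*(o - 1)*(o + 3)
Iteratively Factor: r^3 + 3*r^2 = (r)*(r^2 + 3*r) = r^2*(r + 3)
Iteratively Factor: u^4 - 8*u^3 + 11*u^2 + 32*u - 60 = (u + 2)*(u^3 - 10*u^2 + 31*u - 30) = (u - 3)*(u + 2)*(u^2 - 7*u + 10) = (u - 5)*(u - 3)*(u + 2)*(u - 2)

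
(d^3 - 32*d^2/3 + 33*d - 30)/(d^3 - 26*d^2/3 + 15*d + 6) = (3*d - 5)/(3*d + 1)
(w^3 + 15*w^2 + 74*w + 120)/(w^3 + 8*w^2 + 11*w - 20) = (w + 6)/(w - 1)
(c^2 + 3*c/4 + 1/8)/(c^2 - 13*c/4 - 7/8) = (2*c + 1)/(2*c - 7)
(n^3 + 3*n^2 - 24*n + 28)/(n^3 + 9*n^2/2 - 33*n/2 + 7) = 2*(n - 2)/(2*n - 1)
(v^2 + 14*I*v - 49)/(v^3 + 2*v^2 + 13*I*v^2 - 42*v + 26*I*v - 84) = (v + 7*I)/(v^2 + v*(2 + 6*I) + 12*I)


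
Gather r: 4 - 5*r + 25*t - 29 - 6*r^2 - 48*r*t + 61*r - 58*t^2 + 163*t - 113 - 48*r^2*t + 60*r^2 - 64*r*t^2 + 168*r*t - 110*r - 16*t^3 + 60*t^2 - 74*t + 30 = r^2*(54 - 48*t) + r*(-64*t^2 + 120*t - 54) - 16*t^3 + 2*t^2 + 114*t - 108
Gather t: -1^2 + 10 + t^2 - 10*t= t^2 - 10*t + 9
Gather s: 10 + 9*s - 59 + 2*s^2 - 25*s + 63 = 2*s^2 - 16*s + 14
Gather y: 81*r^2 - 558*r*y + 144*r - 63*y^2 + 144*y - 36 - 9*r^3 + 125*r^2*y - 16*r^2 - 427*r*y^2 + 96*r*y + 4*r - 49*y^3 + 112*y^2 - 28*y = -9*r^3 + 65*r^2 + 148*r - 49*y^3 + y^2*(49 - 427*r) + y*(125*r^2 - 462*r + 116) - 36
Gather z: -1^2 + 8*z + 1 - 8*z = 0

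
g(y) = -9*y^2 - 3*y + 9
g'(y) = -18*y - 3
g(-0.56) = 7.86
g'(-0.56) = 7.08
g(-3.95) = -119.57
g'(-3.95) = 68.10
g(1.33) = -10.91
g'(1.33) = -26.94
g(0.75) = 1.69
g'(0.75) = -16.50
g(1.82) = -26.27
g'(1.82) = -35.76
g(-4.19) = -136.43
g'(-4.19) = 72.42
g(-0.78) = 5.86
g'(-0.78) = 11.04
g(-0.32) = 9.04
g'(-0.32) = 2.76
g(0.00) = 9.00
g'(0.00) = -3.00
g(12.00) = -1323.00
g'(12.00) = -219.00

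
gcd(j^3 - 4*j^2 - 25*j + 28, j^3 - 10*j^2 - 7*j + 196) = j^2 - 3*j - 28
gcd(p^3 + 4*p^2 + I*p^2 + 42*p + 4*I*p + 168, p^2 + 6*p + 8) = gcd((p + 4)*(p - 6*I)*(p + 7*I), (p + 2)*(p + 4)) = p + 4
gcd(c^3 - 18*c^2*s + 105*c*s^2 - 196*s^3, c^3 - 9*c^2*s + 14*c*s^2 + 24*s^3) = -c + 4*s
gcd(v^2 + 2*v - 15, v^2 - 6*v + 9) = v - 3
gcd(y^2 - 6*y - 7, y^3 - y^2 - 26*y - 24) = y + 1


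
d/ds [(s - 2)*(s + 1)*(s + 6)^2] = 4*s^3 + 33*s^2 + 44*s - 60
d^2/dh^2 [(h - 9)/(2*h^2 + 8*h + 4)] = ((5 - 3*h)*(h^2 + 4*h + 2) + 4*(h - 9)*(h + 2)^2)/(h^2 + 4*h + 2)^3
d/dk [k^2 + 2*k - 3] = 2*k + 2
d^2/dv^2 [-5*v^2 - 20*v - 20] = -10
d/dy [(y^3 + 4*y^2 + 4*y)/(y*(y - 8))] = (y^2 - 16*y - 36)/(y^2 - 16*y + 64)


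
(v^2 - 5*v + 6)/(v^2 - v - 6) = (v - 2)/(v + 2)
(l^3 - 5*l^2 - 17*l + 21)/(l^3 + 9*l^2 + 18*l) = (l^2 - 8*l + 7)/(l*(l + 6))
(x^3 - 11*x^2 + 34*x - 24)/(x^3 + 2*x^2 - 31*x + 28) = (x - 6)/(x + 7)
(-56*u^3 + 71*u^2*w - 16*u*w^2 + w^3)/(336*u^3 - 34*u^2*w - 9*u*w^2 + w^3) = (-u + w)/(6*u + w)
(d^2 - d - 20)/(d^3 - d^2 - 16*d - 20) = (d + 4)/(d^2 + 4*d + 4)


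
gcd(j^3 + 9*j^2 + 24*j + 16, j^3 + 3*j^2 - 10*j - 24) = j + 4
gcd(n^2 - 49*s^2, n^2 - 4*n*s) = 1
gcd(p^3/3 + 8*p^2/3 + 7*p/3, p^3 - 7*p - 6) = p + 1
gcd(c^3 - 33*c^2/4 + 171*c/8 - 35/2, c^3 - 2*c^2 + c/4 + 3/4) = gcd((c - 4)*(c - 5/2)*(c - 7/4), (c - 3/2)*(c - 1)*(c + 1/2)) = 1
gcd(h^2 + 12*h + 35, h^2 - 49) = h + 7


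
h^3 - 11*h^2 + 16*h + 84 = (h - 7)*(h - 6)*(h + 2)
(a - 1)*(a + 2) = a^2 + a - 2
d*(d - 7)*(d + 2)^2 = d^4 - 3*d^3 - 24*d^2 - 28*d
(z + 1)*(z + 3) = z^2 + 4*z + 3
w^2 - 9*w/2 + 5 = (w - 5/2)*(w - 2)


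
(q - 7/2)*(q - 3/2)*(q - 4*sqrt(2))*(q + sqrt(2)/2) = q^4 - 5*q^3 - 7*sqrt(2)*q^3/2 + 5*q^2/4 + 35*sqrt(2)*q^2/2 - 147*sqrt(2)*q/8 + 20*q - 21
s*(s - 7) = s^2 - 7*s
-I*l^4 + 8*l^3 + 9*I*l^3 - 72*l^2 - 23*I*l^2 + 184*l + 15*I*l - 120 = (l - 5)*(l - 3)*(l + 8*I)*(-I*l + I)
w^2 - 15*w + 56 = (w - 8)*(w - 7)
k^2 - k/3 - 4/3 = (k - 4/3)*(k + 1)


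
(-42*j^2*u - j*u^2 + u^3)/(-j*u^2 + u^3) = (42*j^2 + j*u - u^2)/(u*(j - u))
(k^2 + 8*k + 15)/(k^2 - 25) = (k + 3)/(k - 5)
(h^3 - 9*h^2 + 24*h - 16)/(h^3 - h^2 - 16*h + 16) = (h - 4)/(h + 4)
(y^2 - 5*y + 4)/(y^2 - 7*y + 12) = (y - 1)/(y - 3)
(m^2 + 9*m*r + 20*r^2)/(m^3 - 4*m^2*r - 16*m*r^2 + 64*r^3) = (m + 5*r)/(m^2 - 8*m*r + 16*r^2)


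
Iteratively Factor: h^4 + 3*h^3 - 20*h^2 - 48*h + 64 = (h + 4)*(h^3 - h^2 - 16*h + 16) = (h - 4)*(h + 4)*(h^2 + 3*h - 4) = (h - 4)*(h - 1)*(h + 4)*(h + 4)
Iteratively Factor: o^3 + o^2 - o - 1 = (o + 1)*(o^2 - 1) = (o - 1)*(o + 1)*(o + 1)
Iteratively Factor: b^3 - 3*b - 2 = (b + 1)*(b^2 - b - 2) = (b + 1)^2*(b - 2)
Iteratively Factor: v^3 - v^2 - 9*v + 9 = (v - 1)*(v^2 - 9) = (v - 3)*(v - 1)*(v + 3)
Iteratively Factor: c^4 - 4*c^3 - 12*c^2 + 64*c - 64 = (c - 2)*(c^3 - 2*c^2 - 16*c + 32) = (c - 4)*(c - 2)*(c^2 + 2*c - 8) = (c - 4)*(c - 2)^2*(c + 4)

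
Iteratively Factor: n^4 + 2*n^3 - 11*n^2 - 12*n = (n)*(n^3 + 2*n^2 - 11*n - 12) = n*(n - 3)*(n^2 + 5*n + 4) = n*(n - 3)*(n + 1)*(n + 4)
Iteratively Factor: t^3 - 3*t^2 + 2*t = (t - 2)*(t^2 - t) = t*(t - 2)*(t - 1)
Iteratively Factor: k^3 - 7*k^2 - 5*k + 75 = (k - 5)*(k^2 - 2*k - 15) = (k - 5)*(k + 3)*(k - 5)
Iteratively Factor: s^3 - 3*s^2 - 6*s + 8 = (s - 4)*(s^2 + s - 2) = (s - 4)*(s - 1)*(s + 2)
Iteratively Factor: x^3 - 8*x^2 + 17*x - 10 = (x - 5)*(x^2 - 3*x + 2) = (x - 5)*(x - 2)*(x - 1)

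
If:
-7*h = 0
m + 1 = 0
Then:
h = 0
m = -1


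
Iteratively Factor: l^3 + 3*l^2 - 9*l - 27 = (l - 3)*(l^2 + 6*l + 9) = (l - 3)*(l + 3)*(l + 3)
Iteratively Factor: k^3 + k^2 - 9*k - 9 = (k + 1)*(k^2 - 9) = (k - 3)*(k + 1)*(k + 3)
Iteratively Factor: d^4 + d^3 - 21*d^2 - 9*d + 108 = (d + 4)*(d^3 - 3*d^2 - 9*d + 27) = (d + 3)*(d + 4)*(d^2 - 6*d + 9) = (d - 3)*(d + 3)*(d + 4)*(d - 3)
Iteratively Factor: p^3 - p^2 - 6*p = (p)*(p^2 - p - 6) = p*(p + 2)*(p - 3)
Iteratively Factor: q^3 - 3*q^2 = (q - 3)*(q^2) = q*(q - 3)*(q)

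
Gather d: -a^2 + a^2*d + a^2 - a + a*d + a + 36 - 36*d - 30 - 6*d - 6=d*(a^2 + a - 42)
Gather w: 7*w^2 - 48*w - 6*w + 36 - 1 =7*w^2 - 54*w + 35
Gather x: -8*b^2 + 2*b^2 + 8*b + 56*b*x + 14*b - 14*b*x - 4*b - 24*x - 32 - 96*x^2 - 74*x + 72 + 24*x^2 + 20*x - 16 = -6*b^2 + 18*b - 72*x^2 + x*(42*b - 78) + 24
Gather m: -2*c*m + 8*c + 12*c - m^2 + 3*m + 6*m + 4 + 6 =20*c - m^2 + m*(9 - 2*c) + 10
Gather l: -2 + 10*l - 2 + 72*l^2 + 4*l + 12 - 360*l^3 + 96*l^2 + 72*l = -360*l^3 + 168*l^2 + 86*l + 8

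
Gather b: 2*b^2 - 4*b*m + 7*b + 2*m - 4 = 2*b^2 + b*(7 - 4*m) + 2*m - 4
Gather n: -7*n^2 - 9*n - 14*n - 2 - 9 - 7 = -7*n^2 - 23*n - 18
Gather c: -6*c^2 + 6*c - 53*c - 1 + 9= -6*c^2 - 47*c + 8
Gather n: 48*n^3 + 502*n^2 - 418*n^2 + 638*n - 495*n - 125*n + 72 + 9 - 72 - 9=48*n^3 + 84*n^2 + 18*n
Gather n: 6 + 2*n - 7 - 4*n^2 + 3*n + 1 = -4*n^2 + 5*n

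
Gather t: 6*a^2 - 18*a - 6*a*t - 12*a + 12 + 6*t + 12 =6*a^2 - 30*a + t*(6 - 6*a) + 24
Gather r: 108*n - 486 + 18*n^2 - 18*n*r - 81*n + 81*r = 18*n^2 + 27*n + r*(81 - 18*n) - 486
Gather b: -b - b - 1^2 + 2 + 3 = 4 - 2*b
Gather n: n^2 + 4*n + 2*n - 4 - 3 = n^2 + 6*n - 7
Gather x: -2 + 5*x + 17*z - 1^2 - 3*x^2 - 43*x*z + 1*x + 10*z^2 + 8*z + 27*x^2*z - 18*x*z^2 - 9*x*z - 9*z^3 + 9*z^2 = x^2*(27*z - 3) + x*(-18*z^2 - 52*z + 6) - 9*z^3 + 19*z^2 + 25*z - 3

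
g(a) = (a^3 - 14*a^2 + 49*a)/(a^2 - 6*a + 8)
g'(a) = (6 - 2*a)*(a^3 - 14*a^2 + 49*a)/(a^2 - 6*a + 8)^2 + (3*a^2 - 28*a + 49)/(a^2 - 6*a + 8)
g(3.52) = -58.43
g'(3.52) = -66.30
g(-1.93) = -6.60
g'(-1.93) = 2.11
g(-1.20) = -4.85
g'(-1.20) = 2.78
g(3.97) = -616.72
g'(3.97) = -19992.56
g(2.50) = -67.50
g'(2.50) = 93.00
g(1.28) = 21.38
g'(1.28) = 46.79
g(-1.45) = -5.51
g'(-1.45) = 2.49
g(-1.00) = -4.27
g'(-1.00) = 3.06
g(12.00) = 3.75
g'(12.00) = 0.97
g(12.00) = 3.75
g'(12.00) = 0.97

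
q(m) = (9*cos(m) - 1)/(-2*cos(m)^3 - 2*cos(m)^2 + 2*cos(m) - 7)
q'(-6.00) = 0.08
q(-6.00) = -0.88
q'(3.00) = 0.14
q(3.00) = 1.10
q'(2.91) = 0.22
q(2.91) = 1.08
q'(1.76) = 1.07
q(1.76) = 0.36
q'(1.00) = 0.98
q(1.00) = -0.57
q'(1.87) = 0.96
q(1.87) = 0.47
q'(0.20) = 0.05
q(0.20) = -0.88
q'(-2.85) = -0.28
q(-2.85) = 1.07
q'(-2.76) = -0.35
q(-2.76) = 1.04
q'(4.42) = -0.97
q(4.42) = 0.47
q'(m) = (9*cos(m) - 1)*(-6*sin(m)*cos(m)^2 - 4*sin(m)*cos(m) + 2*sin(m))/(-2*cos(m)^3 - 2*cos(m)^2 + 2*cos(m) - 7)^2 - 9*sin(m)/(-2*cos(m)^3 - 2*cos(m)^2 + 2*cos(m) - 7) = (-36*cos(m)^3 - 12*cos(m)^2 + 4*cos(m) + 61)*sin(m)/(2*sin(m)^2*cos(m) + 2*sin(m)^2 - 9)^2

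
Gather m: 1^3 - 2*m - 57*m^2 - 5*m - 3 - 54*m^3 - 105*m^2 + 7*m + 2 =-54*m^3 - 162*m^2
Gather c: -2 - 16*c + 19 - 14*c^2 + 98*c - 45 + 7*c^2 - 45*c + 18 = -7*c^2 + 37*c - 10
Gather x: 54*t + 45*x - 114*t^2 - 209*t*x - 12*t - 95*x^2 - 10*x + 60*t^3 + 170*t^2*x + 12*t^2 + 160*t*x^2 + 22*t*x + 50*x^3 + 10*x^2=60*t^3 - 102*t^2 + 42*t + 50*x^3 + x^2*(160*t - 85) + x*(170*t^2 - 187*t + 35)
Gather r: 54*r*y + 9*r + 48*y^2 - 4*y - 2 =r*(54*y + 9) + 48*y^2 - 4*y - 2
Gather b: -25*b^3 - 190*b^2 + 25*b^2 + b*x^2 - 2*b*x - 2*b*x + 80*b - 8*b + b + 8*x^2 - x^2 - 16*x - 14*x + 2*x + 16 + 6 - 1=-25*b^3 - 165*b^2 + b*(x^2 - 4*x + 73) + 7*x^2 - 28*x + 21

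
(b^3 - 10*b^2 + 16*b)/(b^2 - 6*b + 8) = b*(b - 8)/(b - 4)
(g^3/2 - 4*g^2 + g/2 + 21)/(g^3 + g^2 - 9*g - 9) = (g^2 - 5*g - 14)/(2*(g^2 + 4*g + 3))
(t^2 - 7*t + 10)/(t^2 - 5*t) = (t - 2)/t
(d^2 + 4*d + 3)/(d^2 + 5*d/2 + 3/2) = 2*(d + 3)/(2*d + 3)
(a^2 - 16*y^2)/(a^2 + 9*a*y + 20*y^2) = (a - 4*y)/(a + 5*y)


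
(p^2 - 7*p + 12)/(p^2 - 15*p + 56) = (p^2 - 7*p + 12)/(p^2 - 15*p + 56)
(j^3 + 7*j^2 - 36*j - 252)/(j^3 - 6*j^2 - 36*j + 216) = (j + 7)/(j - 6)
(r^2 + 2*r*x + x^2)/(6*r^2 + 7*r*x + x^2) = (r + x)/(6*r + x)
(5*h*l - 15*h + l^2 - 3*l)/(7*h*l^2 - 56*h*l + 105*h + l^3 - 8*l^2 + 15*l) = (5*h + l)/(7*h*l - 35*h + l^2 - 5*l)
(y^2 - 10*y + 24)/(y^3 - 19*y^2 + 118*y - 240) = (y - 4)/(y^2 - 13*y + 40)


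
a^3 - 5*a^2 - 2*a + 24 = (a - 4)*(a - 3)*(a + 2)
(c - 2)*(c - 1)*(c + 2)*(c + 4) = c^4 + 3*c^3 - 8*c^2 - 12*c + 16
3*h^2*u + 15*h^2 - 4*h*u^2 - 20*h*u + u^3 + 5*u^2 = (-3*h + u)*(-h + u)*(u + 5)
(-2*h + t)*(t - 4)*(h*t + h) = -2*h^2*t^2 + 6*h^2*t + 8*h^2 + h*t^3 - 3*h*t^2 - 4*h*t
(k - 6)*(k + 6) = k^2 - 36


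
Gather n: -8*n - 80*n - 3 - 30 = -88*n - 33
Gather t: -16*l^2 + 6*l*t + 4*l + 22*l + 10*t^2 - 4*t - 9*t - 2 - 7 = -16*l^2 + 26*l + 10*t^2 + t*(6*l - 13) - 9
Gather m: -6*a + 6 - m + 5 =-6*a - m + 11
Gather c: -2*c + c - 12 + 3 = -c - 9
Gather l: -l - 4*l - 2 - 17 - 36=-5*l - 55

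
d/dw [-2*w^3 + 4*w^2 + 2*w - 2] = -6*w^2 + 8*w + 2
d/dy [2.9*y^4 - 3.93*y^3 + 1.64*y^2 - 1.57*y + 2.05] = 11.6*y^3 - 11.79*y^2 + 3.28*y - 1.57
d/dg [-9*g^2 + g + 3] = 1 - 18*g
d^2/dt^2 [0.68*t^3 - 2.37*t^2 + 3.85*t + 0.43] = 4.08*t - 4.74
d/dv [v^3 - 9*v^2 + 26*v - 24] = 3*v^2 - 18*v + 26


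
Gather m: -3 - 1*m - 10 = -m - 13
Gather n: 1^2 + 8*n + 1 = 8*n + 2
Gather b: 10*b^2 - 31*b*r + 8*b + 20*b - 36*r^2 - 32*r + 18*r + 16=10*b^2 + b*(28 - 31*r) - 36*r^2 - 14*r + 16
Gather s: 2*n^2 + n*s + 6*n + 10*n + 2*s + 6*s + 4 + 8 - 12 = 2*n^2 + 16*n + s*(n + 8)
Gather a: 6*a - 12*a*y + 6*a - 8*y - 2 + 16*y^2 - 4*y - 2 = a*(12 - 12*y) + 16*y^2 - 12*y - 4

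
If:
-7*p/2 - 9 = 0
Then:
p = -18/7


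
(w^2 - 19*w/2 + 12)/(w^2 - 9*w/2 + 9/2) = (w - 8)/(w - 3)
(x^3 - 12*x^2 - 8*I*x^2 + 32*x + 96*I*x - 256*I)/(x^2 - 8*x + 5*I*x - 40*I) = (x^2 + x*(-4 - 8*I) + 32*I)/(x + 5*I)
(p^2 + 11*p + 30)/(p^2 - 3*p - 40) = (p + 6)/(p - 8)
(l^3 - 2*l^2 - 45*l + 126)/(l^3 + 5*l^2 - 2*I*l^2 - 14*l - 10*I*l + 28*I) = (l^2 - 9*l + 18)/(l^2 - 2*l*(1 + I) + 4*I)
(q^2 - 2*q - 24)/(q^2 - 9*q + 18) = (q + 4)/(q - 3)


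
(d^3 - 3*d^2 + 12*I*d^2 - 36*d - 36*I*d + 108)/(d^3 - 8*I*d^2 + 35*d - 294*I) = (d^2 + d*(-3 + 6*I) - 18*I)/(d^2 - 14*I*d - 49)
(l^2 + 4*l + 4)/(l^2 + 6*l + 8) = (l + 2)/(l + 4)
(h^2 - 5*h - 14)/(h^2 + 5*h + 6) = (h - 7)/(h + 3)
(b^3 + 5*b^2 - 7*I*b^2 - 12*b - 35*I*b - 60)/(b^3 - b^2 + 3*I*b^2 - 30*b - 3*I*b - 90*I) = (b^2 - 7*I*b - 12)/(b^2 + 3*b*(-2 + I) - 18*I)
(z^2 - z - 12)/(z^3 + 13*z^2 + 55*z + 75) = (z - 4)/(z^2 + 10*z + 25)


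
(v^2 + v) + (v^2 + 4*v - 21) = 2*v^2 + 5*v - 21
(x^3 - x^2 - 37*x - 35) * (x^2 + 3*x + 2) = x^5 + 2*x^4 - 38*x^3 - 148*x^2 - 179*x - 70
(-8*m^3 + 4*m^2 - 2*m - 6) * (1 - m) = 8*m^4 - 12*m^3 + 6*m^2 + 4*m - 6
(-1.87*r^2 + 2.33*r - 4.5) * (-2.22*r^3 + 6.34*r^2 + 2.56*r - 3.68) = 4.1514*r^5 - 17.0284*r^4 + 19.975*r^3 - 15.6836*r^2 - 20.0944*r + 16.56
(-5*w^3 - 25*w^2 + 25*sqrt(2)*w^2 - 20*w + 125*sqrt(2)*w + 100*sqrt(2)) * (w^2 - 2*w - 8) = -5*w^5 - 15*w^4 + 25*sqrt(2)*w^4 + 70*w^3 + 75*sqrt(2)*w^3 - 350*sqrt(2)*w^2 + 240*w^2 - 1200*sqrt(2)*w + 160*w - 800*sqrt(2)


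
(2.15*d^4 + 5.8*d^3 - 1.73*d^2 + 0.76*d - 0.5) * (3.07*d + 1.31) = 6.6005*d^5 + 20.6225*d^4 + 2.2869*d^3 + 0.0668999999999995*d^2 - 0.5394*d - 0.655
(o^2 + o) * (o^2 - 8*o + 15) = o^4 - 7*o^3 + 7*o^2 + 15*o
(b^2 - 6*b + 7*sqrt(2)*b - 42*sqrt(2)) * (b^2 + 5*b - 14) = b^4 - b^3 + 7*sqrt(2)*b^3 - 44*b^2 - 7*sqrt(2)*b^2 - 308*sqrt(2)*b + 84*b + 588*sqrt(2)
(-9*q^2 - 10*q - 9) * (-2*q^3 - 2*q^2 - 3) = 18*q^5 + 38*q^4 + 38*q^3 + 45*q^2 + 30*q + 27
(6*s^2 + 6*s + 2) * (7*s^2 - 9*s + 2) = 42*s^4 - 12*s^3 - 28*s^2 - 6*s + 4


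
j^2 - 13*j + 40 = (j - 8)*(j - 5)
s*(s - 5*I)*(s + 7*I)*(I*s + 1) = I*s^4 - s^3 + 37*I*s^2 + 35*s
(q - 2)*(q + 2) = q^2 - 4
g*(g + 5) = g^2 + 5*g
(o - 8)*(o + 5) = o^2 - 3*o - 40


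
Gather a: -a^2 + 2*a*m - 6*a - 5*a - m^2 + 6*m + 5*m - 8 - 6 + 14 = -a^2 + a*(2*m - 11) - m^2 + 11*m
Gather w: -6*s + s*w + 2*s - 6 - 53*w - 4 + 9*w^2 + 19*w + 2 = -4*s + 9*w^2 + w*(s - 34) - 8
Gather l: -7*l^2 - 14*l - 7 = -7*l^2 - 14*l - 7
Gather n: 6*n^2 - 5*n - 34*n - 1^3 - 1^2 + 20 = 6*n^2 - 39*n + 18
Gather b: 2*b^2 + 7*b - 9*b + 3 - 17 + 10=2*b^2 - 2*b - 4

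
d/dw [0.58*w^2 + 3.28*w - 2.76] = 1.16*w + 3.28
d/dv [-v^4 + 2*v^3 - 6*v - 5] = -4*v^3 + 6*v^2 - 6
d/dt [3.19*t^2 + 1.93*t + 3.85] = 6.38*t + 1.93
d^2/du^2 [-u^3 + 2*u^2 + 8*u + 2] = 4 - 6*u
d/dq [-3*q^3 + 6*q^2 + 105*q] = -9*q^2 + 12*q + 105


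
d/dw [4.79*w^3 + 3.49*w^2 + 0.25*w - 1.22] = 14.37*w^2 + 6.98*w + 0.25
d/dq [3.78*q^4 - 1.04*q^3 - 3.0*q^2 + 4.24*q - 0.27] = 15.12*q^3 - 3.12*q^2 - 6.0*q + 4.24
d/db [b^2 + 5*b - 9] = 2*b + 5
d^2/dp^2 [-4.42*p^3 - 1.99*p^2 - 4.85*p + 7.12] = -26.52*p - 3.98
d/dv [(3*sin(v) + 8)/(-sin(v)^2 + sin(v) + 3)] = (3*sin(v)^2 + 16*sin(v) + 1)*cos(v)/(sin(v) + cos(v)^2 + 2)^2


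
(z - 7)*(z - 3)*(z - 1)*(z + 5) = z^4 - 6*z^3 - 24*z^2 + 134*z - 105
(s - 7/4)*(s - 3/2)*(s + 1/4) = s^3 - 3*s^2 + 29*s/16 + 21/32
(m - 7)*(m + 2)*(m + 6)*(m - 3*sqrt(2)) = m^4 - 3*sqrt(2)*m^3 + m^3 - 44*m^2 - 3*sqrt(2)*m^2 - 84*m + 132*sqrt(2)*m + 252*sqrt(2)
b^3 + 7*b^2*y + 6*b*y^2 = b*(b + y)*(b + 6*y)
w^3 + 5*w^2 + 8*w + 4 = (w + 1)*(w + 2)^2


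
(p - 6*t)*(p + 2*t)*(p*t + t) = p^3*t - 4*p^2*t^2 + p^2*t - 12*p*t^3 - 4*p*t^2 - 12*t^3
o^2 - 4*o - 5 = (o - 5)*(o + 1)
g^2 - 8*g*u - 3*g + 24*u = (g - 3)*(g - 8*u)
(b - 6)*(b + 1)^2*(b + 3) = b^4 - b^3 - 23*b^2 - 39*b - 18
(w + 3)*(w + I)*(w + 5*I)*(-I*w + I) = -I*w^4 + 6*w^3 - 2*I*w^3 + 12*w^2 + 8*I*w^2 - 18*w + 10*I*w - 15*I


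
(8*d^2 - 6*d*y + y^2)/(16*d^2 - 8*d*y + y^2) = (-2*d + y)/(-4*d + y)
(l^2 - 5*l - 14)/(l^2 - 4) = (l - 7)/(l - 2)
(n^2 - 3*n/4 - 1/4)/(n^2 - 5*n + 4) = (n + 1/4)/(n - 4)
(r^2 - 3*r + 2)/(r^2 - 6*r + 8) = (r - 1)/(r - 4)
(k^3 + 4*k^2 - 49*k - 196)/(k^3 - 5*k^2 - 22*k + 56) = (k + 7)/(k - 2)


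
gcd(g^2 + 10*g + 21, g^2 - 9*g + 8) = 1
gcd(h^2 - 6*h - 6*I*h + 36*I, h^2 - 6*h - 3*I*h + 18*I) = h - 6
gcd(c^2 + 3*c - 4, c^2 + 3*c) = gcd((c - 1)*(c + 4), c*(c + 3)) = 1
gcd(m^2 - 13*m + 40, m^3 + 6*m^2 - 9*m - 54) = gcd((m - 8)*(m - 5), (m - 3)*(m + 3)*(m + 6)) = 1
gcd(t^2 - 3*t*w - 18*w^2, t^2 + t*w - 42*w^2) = t - 6*w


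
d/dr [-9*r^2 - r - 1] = -18*r - 1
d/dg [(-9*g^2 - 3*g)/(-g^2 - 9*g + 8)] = 6*(13*g^2 - 24*g - 4)/(g^4 + 18*g^3 + 65*g^2 - 144*g + 64)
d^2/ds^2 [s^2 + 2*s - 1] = 2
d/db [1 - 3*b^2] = -6*b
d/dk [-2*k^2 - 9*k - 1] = -4*k - 9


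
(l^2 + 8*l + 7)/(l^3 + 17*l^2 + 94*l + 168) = (l + 1)/(l^2 + 10*l + 24)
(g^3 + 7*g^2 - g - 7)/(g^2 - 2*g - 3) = (g^2 + 6*g - 7)/(g - 3)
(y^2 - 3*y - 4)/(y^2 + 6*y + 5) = (y - 4)/(y + 5)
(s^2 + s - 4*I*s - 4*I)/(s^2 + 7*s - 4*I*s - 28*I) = (s + 1)/(s + 7)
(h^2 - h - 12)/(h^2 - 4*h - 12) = (-h^2 + h + 12)/(-h^2 + 4*h + 12)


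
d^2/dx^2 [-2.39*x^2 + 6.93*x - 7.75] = -4.78000000000000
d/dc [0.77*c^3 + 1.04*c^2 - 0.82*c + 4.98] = 2.31*c^2 + 2.08*c - 0.82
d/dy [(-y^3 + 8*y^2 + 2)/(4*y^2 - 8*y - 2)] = (-2*y^4 + 8*y^3 - 29*y^2 - 24*y + 8)/(2*(4*y^4 - 16*y^3 + 12*y^2 + 8*y + 1))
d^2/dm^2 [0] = 0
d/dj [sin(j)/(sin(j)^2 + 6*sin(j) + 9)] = (3 - sin(j))*cos(j)/(sin(j) + 3)^3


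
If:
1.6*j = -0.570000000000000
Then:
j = -0.36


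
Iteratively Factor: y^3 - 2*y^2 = (y)*(y^2 - 2*y) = y^2*(y - 2)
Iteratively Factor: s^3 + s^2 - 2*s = (s + 2)*(s^2 - s) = s*(s + 2)*(s - 1)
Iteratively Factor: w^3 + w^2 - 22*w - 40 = (w + 2)*(w^2 - w - 20) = (w - 5)*(w + 2)*(w + 4)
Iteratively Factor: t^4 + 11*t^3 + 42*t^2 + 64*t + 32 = (t + 1)*(t^3 + 10*t^2 + 32*t + 32) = (t + 1)*(t + 4)*(t^2 + 6*t + 8) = (t + 1)*(t + 4)^2*(t + 2)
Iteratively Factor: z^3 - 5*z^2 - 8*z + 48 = (z - 4)*(z^2 - z - 12) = (z - 4)*(z + 3)*(z - 4)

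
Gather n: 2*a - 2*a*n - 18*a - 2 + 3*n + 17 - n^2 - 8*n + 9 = -16*a - n^2 + n*(-2*a - 5) + 24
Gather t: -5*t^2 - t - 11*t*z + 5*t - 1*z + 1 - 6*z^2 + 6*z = -5*t^2 + t*(4 - 11*z) - 6*z^2 + 5*z + 1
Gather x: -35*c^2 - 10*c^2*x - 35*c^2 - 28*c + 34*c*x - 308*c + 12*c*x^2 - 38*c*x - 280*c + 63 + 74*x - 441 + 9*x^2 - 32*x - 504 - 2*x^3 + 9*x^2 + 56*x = -70*c^2 - 616*c - 2*x^3 + x^2*(12*c + 18) + x*(-10*c^2 - 4*c + 98) - 882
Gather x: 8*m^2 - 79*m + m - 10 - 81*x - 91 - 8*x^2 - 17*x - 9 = 8*m^2 - 78*m - 8*x^2 - 98*x - 110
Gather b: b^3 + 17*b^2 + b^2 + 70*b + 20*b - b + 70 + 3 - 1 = b^3 + 18*b^2 + 89*b + 72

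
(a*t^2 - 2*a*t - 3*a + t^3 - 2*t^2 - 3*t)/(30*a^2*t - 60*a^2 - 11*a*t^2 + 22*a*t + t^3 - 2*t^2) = (a*t^2 - 2*a*t - 3*a + t^3 - 2*t^2 - 3*t)/(30*a^2*t - 60*a^2 - 11*a*t^2 + 22*a*t + t^3 - 2*t^2)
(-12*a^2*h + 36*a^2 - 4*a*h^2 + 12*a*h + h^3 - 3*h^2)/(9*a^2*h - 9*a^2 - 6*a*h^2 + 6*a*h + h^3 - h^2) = (-12*a^2*h + 36*a^2 - 4*a*h^2 + 12*a*h + h^3 - 3*h^2)/(9*a^2*h - 9*a^2 - 6*a*h^2 + 6*a*h + h^3 - h^2)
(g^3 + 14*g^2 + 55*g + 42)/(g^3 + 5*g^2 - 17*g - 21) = (g + 6)/(g - 3)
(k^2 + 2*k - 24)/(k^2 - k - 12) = (k + 6)/(k + 3)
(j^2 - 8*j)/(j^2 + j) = (j - 8)/(j + 1)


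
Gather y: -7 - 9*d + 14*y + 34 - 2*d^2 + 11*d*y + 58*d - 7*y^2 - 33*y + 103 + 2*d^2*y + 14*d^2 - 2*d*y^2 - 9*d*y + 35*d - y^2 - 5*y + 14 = 12*d^2 + 84*d + y^2*(-2*d - 8) + y*(2*d^2 + 2*d - 24) + 144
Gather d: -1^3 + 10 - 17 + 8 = 0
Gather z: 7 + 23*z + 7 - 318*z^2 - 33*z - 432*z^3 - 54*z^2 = -432*z^3 - 372*z^2 - 10*z + 14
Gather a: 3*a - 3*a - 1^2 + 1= 0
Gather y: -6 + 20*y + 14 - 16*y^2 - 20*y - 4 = 4 - 16*y^2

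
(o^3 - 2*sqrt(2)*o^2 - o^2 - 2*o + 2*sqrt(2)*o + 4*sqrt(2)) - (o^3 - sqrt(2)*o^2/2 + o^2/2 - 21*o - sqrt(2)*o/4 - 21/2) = -3*sqrt(2)*o^2/2 - 3*o^2/2 + 9*sqrt(2)*o/4 + 19*o + 4*sqrt(2) + 21/2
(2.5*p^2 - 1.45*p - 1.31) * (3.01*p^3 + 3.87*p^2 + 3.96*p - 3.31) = 7.525*p^5 + 5.3105*p^4 + 0.345400000000001*p^3 - 19.0867*p^2 - 0.3881*p + 4.3361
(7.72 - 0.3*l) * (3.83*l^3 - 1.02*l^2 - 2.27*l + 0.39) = -1.149*l^4 + 29.8736*l^3 - 7.1934*l^2 - 17.6414*l + 3.0108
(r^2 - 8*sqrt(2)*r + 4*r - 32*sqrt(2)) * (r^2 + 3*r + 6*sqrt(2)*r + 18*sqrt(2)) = r^4 - 2*sqrt(2)*r^3 + 7*r^3 - 84*r^2 - 14*sqrt(2)*r^2 - 672*r - 24*sqrt(2)*r - 1152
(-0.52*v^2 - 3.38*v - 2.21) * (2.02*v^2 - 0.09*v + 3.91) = -1.0504*v^4 - 6.7808*v^3 - 6.1932*v^2 - 13.0169*v - 8.6411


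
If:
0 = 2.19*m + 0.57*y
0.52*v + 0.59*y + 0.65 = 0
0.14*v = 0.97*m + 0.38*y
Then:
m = 0.16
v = -0.56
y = -0.61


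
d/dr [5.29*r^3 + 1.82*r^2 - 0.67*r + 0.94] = 15.87*r^2 + 3.64*r - 0.67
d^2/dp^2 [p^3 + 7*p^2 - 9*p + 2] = 6*p + 14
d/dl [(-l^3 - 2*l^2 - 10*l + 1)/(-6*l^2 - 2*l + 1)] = (6*l^4 + 4*l^3 - 59*l^2 + 8*l - 8)/(36*l^4 + 24*l^3 - 8*l^2 - 4*l + 1)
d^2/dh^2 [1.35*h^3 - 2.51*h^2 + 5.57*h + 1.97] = 8.1*h - 5.02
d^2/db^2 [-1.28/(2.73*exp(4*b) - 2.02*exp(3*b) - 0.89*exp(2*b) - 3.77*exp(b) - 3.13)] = (1.28*(-21.84*exp(3*b) + 12.12*exp(2*b) + 3.56*exp(b) + 7.54)*(-10.92*exp(3*b) + 6.06*exp(2*b) + 1.78*exp(b) + 3.77)*exp(b) + (55.9104*exp(3*b) - 23.2704*exp(2*b) - 4.5568*exp(b) - 4.8256)*(-2.73*exp(4*b) + 2.02*exp(3*b) + 0.89*exp(2*b) + 3.77*exp(b) + 3.13))*exp(b)/(-2.73*exp(4*b) + 2.02*exp(3*b) + 0.89*exp(2*b) + 3.77*exp(b) + 3.13)^3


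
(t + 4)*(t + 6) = t^2 + 10*t + 24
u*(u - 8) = u^2 - 8*u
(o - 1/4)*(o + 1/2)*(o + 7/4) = o^3 + 2*o^2 + 5*o/16 - 7/32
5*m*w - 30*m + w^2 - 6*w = (5*m + w)*(w - 6)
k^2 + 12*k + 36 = (k + 6)^2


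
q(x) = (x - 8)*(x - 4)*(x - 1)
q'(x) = (x - 8)*(x - 4) + (x - 8)*(x - 1) + (x - 4)*(x - 1) = 3*x^2 - 26*x + 44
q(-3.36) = -364.54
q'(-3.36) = 165.23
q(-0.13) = -37.94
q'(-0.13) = 47.43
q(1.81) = 10.98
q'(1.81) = 6.77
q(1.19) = 3.64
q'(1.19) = 17.31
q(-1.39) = -120.96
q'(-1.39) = 85.94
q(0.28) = -20.68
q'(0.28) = 36.96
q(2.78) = 11.34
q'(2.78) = -5.09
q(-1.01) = -90.73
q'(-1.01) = 73.32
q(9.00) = 40.00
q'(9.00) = 53.00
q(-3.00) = -308.00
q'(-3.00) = 149.00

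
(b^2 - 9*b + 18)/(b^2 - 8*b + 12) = (b - 3)/(b - 2)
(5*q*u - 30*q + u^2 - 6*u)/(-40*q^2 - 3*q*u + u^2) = (6 - u)/(8*q - u)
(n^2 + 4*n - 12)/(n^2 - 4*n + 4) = (n + 6)/(n - 2)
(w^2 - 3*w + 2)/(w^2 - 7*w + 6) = (w - 2)/(w - 6)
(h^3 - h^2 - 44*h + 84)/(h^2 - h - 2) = (h^2 + h - 42)/(h + 1)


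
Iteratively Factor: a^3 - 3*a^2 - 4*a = (a - 4)*(a^2 + a) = (a - 4)*(a + 1)*(a)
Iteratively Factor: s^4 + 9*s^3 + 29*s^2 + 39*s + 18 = (s + 1)*(s^3 + 8*s^2 + 21*s + 18) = (s + 1)*(s + 3)*(s^2 + 5*s + 6) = (s + 1)*(s + 3)^2*(s + 2)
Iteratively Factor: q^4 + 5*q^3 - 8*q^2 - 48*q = (q)*(q^3 + 5*q^2 - 8*q - 48) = q*(q - 3)*(q^2 + 8*q + 16) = q*(q - 3)*(q + 4)*(q + 4)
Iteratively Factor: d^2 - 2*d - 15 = (d - 5)*(d + 3)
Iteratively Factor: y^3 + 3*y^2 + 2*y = (y + 2)*(y^2 + y) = y*(y + 2)*(y + 1)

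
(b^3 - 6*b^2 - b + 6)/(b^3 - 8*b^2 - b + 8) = (b - 6)/(b - 8)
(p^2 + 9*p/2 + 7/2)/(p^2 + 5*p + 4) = (p + 7/2)/(p + 4)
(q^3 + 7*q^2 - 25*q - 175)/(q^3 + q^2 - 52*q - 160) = (q^2 + 2*q - 35)/(q^2 - 4*q - 32)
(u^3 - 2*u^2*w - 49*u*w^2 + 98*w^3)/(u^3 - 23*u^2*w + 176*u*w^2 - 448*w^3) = (u^2 + 5*u*w - 14*w^2)/(u^2 - 16*u*w + 64*w^2)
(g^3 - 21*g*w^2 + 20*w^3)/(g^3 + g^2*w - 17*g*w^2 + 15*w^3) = (-g + 4*w)/(-g + 3*w)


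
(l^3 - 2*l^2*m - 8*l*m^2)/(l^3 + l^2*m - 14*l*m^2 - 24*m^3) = l/(l + 3*m)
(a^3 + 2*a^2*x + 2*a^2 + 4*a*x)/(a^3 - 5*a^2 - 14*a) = (a + 2*x)/(a - 7)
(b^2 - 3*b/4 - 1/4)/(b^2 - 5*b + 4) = (b + 1/4)/(b - 4)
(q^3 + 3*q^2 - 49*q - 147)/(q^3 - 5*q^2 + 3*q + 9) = (q^3 + 3*q^2 - 49*q - 147)/(q^3 - 5*q^2 + 3*q + 9)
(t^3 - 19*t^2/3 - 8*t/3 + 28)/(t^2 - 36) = (3*t^2 - t - 14)/(3*(t + 6))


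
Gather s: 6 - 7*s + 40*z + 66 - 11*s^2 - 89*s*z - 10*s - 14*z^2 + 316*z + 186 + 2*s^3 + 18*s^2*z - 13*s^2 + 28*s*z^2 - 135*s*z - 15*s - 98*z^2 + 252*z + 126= 2*s^3 + s^2*(18*z - 24) + s*(28*z^2 - 224*z - 32) - 112*z^2 + 608*z + 384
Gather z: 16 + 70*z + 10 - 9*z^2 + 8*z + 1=-9*z^2 + 78*z + 27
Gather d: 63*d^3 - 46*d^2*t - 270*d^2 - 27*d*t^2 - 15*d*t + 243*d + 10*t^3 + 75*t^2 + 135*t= 63*d^3 + d^2*(-46*t - 270) + d*(-27*t^2 - 15*t + 243) + 10*t^3 + 75*t^2 + 135*t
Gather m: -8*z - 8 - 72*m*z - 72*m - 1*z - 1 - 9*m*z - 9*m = m*(-81*z - 81) - 9*z - 9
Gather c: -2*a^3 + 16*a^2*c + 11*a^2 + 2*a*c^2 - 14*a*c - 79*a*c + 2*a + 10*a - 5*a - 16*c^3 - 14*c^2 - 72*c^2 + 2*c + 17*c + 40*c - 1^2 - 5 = -2*a^3 + 11*a^2 + 7*a - 16*c^3 + c^2*(2*a - 86) + c*(16*a^2 - 93*a + 59) - 6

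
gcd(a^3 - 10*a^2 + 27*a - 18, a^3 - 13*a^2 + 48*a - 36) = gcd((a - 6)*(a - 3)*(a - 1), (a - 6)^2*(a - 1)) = a^2 - 7*a + 6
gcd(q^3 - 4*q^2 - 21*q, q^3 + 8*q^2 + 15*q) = q^2 + 3*q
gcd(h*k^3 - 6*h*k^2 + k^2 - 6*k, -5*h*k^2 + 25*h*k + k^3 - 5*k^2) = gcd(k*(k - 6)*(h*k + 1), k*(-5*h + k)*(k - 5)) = k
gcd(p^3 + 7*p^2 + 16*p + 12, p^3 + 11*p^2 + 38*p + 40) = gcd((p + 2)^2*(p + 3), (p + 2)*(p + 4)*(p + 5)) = p + 2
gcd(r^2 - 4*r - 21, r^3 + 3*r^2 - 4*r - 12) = r + 3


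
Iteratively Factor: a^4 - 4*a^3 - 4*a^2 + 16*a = (a)*(a^3 - 4*a^2 - 4*a + 16) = a*(a + 2)*(a^2 - 6*a + 8) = a*(a - 2)*(a + 2)*(a - 4)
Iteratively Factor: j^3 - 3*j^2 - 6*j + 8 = (j - 1)*(j^2 - 2*j - 8) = (j - 1)*(j + 2)*(j - 4)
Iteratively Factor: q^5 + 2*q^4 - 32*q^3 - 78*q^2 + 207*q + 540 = (q + 3)*(q^4 - q^3 - 29*q^2 + 9*q + 180) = (q + 3)^2*(q^3 - 4*q^2 - 17*q + 60) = (q - 3)*(q + 3)^2*(q^2 - q - 20) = (q - 3)*(q + 3)^2*(q + 4)*(q - 5)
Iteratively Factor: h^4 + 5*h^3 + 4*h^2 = (h + 1)*(h^3 + 4*h^2) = h*(h + 1)*(h^2 + 4*h) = h^2*(h + 1)*(h + 4)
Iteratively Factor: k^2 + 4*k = (k)*(k + 4)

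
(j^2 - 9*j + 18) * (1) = j^2 - 9*j + 18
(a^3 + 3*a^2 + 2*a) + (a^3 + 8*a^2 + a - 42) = 2*a^3 + 11*a^2 + 3*a - 42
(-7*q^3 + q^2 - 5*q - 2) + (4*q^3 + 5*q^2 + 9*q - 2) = -3*q^3 + 6*q^2 + 4*q - 4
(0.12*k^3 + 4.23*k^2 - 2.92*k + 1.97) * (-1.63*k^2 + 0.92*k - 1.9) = -0.1956*k^5 - 6.7845*k^4 + 8.4232*k^3 - 13.9345*k^2 + 7.3604*k - 3.743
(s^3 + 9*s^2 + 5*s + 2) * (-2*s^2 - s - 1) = -2*s^5 - 19*s^4 - 20*s^3 - 18*s^2 - 7*s - 2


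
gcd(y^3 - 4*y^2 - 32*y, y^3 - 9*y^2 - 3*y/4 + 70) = y - 8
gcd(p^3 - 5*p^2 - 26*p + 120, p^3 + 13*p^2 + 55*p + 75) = p + 5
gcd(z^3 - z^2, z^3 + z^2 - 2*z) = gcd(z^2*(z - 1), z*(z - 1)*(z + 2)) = z^2 - z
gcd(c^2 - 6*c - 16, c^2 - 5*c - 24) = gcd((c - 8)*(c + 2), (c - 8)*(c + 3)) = c - 8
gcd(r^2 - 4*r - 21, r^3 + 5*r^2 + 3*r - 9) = r + 3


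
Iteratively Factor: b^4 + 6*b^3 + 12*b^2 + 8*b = (b)*(b^3 + 6*b^2 + 12*b + 8) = b*(b + 2)*(b^2 + 4*b + 4) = b*(b + 2)^2*(b + 2)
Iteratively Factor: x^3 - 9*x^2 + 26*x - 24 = (x - 2)*(x^2 - 7*x + 12) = (x - 3)*(x - 2)*(x - 4)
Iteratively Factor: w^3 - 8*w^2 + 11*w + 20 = (w - 5)*(w^2 - 3*w - 4) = (w - 5)*(w - 4)*(w + 1)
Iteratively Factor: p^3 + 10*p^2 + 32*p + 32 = (p + 4)*(p^2 + 6*p + 8) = (p + 4)^2*(p + 2)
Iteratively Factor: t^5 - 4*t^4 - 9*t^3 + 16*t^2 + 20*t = (t + 1)*(t^4 - 5*t^3 - 4*t^2 + 20*t) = (t + 1)*(t + 2)*(t^3 - 7*t^2 + 10*t) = (t - 5)*(t + 1)*(t + 2)*(t^2 - 2*t) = t*(t - 5)*(t + 1)*(t + 2)*(t - 2)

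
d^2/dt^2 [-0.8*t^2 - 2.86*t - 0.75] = -1.60000000000000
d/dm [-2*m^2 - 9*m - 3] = -4*m - 9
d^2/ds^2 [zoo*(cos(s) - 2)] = zoo*cos(s)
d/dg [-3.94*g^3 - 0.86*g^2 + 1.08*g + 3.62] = -11.82*g^2 - 1.72*g + 1.08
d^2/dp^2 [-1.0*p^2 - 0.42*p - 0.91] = -2.00000000000000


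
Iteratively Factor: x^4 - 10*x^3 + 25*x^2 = (x - 5)*(x^3 - 5*x^2) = x*(x - 5)*(x^2 - 5*x) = x*(x - 5)^2*(x)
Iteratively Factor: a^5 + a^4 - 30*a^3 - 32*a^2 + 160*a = (a + 4)*(a^4 - 3*a^3 - 18*a^2 + 40*a) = (a - 2)*(a + 4)*(a^3 - a^2 - 20*a) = (a - 2)*(a + 4)^2*(a^2 - 5*a) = (a - 5)*(a - 2)*(a + 4)^2*(a)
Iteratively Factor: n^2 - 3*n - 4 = (n - 4)*(n + 1)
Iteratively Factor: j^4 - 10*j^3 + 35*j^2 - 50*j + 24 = (j - 4)*(j^3 - 6*j^2 + 11*j - 6) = (j - 4)*(j - 1)*(j^2 - 5*j + 6) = (j - 4)*(j - 3)*(j - 1)*(j - 2)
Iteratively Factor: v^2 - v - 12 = (v + 3)*(v - 4)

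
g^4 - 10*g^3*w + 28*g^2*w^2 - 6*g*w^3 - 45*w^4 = (g - 5*w)*(g - 3*w)^2*(g + w)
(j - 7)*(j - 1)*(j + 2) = j^3 - 6*j^2 - 9*j + 14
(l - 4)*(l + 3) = l^2 - l - 12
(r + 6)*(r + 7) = r^2 + 13*r + 42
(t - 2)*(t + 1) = t^2 - t - 2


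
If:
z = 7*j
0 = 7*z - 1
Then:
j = 1/49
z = 1/7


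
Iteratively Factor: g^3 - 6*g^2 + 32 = (g - 4)*(g^2 - 2*g - 8) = (g - 4)*(g + 2)*(g - 4)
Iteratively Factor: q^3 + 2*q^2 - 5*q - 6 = (q - 2)*(q^2 + 4*q + 3) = (q - 2)*(q + 3)*(q + 1)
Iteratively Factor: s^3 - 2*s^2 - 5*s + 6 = (s - 1)*(s^2 - s - 6) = (s - 1)*(s + 2)*(s - 3)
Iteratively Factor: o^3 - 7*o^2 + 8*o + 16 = (o - 4)*(o^2 - 3*o - 4) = (o - 4)^2*(o + 1)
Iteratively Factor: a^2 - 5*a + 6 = (a - 3)*(a - 2)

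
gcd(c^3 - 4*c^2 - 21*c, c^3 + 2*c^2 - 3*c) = c^2 + 3*c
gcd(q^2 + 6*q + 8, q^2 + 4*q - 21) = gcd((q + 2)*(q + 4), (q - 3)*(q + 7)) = 1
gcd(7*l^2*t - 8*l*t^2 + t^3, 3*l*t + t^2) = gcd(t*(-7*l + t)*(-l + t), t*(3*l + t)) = t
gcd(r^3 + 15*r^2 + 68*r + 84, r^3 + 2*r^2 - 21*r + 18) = r + 6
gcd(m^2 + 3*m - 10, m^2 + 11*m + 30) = m + 5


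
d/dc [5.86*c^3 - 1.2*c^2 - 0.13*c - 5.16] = 17.58*c^2 - 2.4*c - 0.13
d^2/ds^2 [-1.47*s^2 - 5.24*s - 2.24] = -2.94000000000000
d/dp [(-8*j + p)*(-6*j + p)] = -14*j + 2*p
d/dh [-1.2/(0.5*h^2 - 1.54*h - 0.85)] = (1.2*h - 1.848)/(-0.5*h^2 + 1.54*h + 0.85)^2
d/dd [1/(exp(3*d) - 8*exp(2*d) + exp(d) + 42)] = (-3*exp(2*d) + 16*exp(d) - 1)*exp(d)/(exp(3*d) - 8*exp(2*d) + exp(d) + 42)^2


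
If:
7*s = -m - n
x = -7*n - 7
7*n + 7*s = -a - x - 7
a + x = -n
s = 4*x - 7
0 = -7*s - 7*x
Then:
No Solution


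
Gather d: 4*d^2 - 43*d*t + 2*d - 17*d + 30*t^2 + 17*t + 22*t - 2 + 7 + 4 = 4*d^2 + d*(-43*t - 15) + 30*t^2 + 39*t + 9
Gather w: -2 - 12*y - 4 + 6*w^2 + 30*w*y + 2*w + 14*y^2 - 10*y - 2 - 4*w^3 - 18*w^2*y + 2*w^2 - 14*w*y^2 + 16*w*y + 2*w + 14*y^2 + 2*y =-4*w^3 + w^2*(8 - 18*y) + w*(-14*y^2 + 46*y + 4) + 28*y^2 - 20*y - 8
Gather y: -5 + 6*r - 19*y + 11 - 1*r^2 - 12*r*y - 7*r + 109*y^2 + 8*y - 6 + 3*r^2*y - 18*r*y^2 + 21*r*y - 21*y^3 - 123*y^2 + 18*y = -r^2 - r - 21*y^3 + y^2*(-18*r - 14) + y*(3*r^2 + 9*r + 7)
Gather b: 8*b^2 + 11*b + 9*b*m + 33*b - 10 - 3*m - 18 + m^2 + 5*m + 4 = 8*b^2 + b*(9*m + 44) + m^2 + 2*m - 24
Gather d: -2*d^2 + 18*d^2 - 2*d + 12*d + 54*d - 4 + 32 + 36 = 16*d^2 + 64*d + 64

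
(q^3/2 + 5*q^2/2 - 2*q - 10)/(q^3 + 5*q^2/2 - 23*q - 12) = (q^3 + 5*q^2 - 4*q - 20)/(2*q^3 + 5*q^2 - 46*q - 24)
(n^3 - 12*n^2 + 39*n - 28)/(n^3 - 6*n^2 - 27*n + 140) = (n - 1)/(n + 5)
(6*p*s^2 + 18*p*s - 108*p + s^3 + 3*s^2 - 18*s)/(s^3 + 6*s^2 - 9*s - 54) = (6*p + s)/(s + 3)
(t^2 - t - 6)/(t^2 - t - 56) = (-t^2 + t + 6)/(-t^2 + t + 56)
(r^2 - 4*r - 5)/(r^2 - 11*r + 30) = (r + 1)/(r - 6)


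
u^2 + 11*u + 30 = (u + 5)*(u + 6)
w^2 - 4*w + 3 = (w - 3)*(w - 1)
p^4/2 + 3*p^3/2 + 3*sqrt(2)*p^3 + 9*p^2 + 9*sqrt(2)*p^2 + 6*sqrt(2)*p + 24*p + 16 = (p/2 + 1)*(p + 1)*(p + 2*sqrt(2))*(p + 4*sqrt(2))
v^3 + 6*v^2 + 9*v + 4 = (v + 1)^2*(v + 4)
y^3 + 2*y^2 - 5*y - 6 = (y - 2)*(y + 1)*(y + 3)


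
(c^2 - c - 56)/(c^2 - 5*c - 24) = (c + 7)/(c + 3)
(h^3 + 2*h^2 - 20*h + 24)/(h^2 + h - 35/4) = 4*(h^3 + 2*h^2 - 20*h + 24)/(4*h^2 + 4*h - 35)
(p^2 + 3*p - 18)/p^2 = 1 + 3/p - 18/p^2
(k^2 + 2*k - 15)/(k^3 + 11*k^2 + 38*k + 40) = (k - 3)/(k^2 + 6*k + 8)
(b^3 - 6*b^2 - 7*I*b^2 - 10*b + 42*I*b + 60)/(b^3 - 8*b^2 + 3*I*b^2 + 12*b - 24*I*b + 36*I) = (b^2 - 7*I*b - 10)/(b^2 + b*(-2 + 3*I) - 6*I)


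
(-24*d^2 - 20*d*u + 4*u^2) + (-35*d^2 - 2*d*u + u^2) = -59*d^2 - 22*d*u + 5*u^2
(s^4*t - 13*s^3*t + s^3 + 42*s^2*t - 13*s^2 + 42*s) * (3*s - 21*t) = 3*s^5*t - 21*s^4*t^2 - 39*s^4*t + 3*s^4 + 273*s^3*t^2 + 105*s^3*t - 39*s^3 - 882*s^2*t^2 + 273*s^2*t + 126*s^2 - 882*s*t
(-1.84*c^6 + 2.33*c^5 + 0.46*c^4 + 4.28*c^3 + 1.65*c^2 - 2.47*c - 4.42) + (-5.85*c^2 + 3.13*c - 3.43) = -1.84*c^6 + 2.33*c^5 + 0.46*c^4 + 4.28*c^3 - 4.2*c^2 + 0.66*c - 7.85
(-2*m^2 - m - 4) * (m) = -2*m^3 - m^2 - 4*m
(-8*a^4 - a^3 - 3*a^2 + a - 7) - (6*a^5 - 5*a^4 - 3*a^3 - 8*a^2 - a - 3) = -6*a^5 - 3*a^4 + 2*a^3 + 5*a^2 + 2*a - 4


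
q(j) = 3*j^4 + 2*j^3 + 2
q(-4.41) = 965.15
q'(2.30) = 177.74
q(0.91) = 5.56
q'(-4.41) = -912.50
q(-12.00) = 58754.00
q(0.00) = 2.00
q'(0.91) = 14.01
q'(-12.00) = -19872.00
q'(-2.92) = -247.61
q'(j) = 12*j^3 + 6*j^2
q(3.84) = 767.54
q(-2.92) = 170.30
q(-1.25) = 5.42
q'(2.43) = 207.62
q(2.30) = 110.29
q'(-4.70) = -1113.34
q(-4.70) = 1258.26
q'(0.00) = 0.00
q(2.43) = 135.30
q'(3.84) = 767.95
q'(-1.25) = -14.06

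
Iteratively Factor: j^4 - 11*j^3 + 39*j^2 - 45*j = (j)*(j^3 - 11*j^2 + 39*j - 45) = j*(j - 5)*(j^2 - 6*j + 9) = j*(j - 5)*(j - 3)*(j - 3)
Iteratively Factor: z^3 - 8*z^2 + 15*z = (z - 5)*(z^2 - 3*z) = z*(z - 5)*(z - 3)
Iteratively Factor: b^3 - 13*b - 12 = (b + 1)*(b^2 - b - 12) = (b + 1)*(b + 3)*(b - 4)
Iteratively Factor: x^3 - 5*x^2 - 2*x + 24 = (x - 4)*(x^2 - x - 6) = (x - 4)*(x + 2)*(x - 3)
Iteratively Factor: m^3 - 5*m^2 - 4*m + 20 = (m + 2)*(m^2 - 7*m + 10) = (m - 5)*(m + 2)*(m - 2)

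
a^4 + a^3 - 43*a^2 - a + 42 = (a - 6)*(a - 1)*(a + 1)*(a + 7)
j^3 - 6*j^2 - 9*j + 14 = (j - 7)*(j - 1)*(j + 2)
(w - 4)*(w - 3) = w^2 - 7*w + 12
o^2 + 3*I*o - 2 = (o + I)*(o + 2*I)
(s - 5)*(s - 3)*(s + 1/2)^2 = s^4 - 7*s^3 + 29*s^2/4 + 13*s + 15/4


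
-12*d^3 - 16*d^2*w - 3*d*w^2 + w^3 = (-6*d + w)*(d + w)*(2*d + w)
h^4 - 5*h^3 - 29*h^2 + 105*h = h*(h - 7)*(h - 3)*(h + 5)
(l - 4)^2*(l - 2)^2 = l^4 - 12*l^3 + 52*l^2 - 96*l + 64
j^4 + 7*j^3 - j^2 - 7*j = j*(j - 1)*(j + 1)*(j + 7)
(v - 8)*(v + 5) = v^2 - 3*v - 40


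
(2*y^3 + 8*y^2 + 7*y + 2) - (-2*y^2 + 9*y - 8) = 2*y^3 + 10*y^2 - 2*y + 10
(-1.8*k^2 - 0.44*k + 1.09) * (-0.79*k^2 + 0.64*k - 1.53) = 1.422*k^4 - 0.8044*k^3 + 1.6113*k^2 + 1.3708*k - 1.6677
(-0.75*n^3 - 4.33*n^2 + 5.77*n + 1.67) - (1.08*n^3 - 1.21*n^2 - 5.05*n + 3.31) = -1.83*n^3 - 3.12*n^2 + 10.82*n - 1.64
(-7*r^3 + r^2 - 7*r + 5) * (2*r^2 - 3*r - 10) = -14*r^5 + 23*r^4 + 53*r^3 + 21*r^2 + 55*r - 50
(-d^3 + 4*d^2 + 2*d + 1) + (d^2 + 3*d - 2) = -d^3 + 5*d^2 + 5*d - 1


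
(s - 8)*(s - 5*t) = s^2 - 5*s*t - 8*s + 40*t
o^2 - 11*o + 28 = (o - 7)*(o - 4)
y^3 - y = y*(y - 1)*(y + 1)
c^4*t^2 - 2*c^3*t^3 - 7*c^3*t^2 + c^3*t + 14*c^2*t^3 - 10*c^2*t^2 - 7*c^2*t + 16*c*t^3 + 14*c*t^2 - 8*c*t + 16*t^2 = (c - 8)*(c - 2*t)*(c*t + 1)*(c*t + t)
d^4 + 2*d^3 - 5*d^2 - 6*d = d*(d - 2)*(d + 1)*(d + 3)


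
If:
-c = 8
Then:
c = -8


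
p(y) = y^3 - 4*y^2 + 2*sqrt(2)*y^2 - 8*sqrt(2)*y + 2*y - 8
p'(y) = 3*y^2 - 8*y + 4*sqrt(2)*y - 8*sqrt(2) + 2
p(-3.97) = -52.06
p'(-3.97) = 47.27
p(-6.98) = -340.14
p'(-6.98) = 153.20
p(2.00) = -23.31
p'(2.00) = -2.00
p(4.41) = 13.91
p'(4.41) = 38.70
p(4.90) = 35.88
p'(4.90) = 51.23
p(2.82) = -21.16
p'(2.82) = 7.94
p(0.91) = -16.69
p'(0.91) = -8.96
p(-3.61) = -36.69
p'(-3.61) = 38.24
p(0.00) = -8.00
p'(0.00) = -9.31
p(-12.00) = -1792.94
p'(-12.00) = 450.80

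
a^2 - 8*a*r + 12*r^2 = (a - 6*r)*(a - 2*r)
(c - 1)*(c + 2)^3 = c^4 + 5*c^3 + 6*c^2 - 4*c - 8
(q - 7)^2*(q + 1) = q^3 - 13*q^2 + 35*q + 49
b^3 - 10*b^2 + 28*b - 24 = (b - 6)*(b - 2)^2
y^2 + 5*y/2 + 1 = (y + 1/2)*(y + 2)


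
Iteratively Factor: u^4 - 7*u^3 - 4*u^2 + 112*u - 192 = (u + 4)*(u^3 - 11*u^2 + 40*u - 48) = (u - 3)*(u + 4)*(u^2 - 8*u + 16) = (u - 4)*(u - 3)*(u + 4)*(u - 4)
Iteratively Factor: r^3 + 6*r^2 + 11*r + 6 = (r + 2)*(r^2 + 4*r + 3) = (r + 2)*(r + 3)*(r + 1)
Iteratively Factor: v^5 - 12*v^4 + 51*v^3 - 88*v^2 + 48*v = (v - 4)*(v^4 - 8*v^3 + 19*v^2 - 12*v) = (v - 4)*(v - 3)*(v^3 - 5*v^2 + 4*v) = v*(v - 4)*(v - 3)*(v^2 - 5*v + 4) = v*(v - 4)^2*(v - 3)*(v - 1)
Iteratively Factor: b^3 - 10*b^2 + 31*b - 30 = (b - 3)*(b^2 - 7*b + 10) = (b - 3)*(b - 2)*(b - 5)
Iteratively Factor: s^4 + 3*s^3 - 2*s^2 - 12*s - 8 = (s - 2)*(s^3 + 5*s^2 + 8*s + 4) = (s - 2)*(s + 1)*(s^2 + 4*s + 4) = (s - 2)*(s + 1)*(s + 2)*(s + 2)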